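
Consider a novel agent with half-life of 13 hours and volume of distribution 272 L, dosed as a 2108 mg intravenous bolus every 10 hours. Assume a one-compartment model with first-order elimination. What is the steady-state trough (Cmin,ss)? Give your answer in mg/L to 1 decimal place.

τ/t½ = 10/13 ≈ 0.76923, so fraction remaining f = (1/2)^(10/13) ≈ 0.5867.
Accumulation ratio R = 1/(1 − f) ≈ 1/0.4133 ≈ 2.4195.
Each bolus raises the concentration by D/Vd = 2108/272 ≈ 7.750 mg/L.
Cmax,ss = C₀/(1 − f) ≈ 7.750/0.4133 ≈ 18.752 mg/L.
One interval later, Cmin,ss = Cmax,ss·e^(−kτ) ≈ 18.752 × 0.5867 ≈ 11.002 mg/L.

11.0 mg/L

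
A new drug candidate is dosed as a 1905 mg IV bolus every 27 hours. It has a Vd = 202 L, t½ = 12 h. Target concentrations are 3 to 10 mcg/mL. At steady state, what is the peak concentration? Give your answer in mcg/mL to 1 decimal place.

11.9 mcg/mL

Over one 27-h interval, 27/12 ≈ 2.25 half-lives elapse, leaving f ≈ 0.2102 of each dose.
Accumulation ratio R = 1/(1 − f) ≈ 1/0.7898 ≈ 1.2661.
Each bolus raises the concentration by D/Vd = 1905/202 ≈ 9.431 mcg/mL.
Steady-state peak Cmax,ss = C₀·R ≈ 9.431 × 1.2661 ≈ 11.941 mcg/mL.
Peak 11.9 mcg/mL vs MTC 10 mcg/mL: exceeds toxic threshold.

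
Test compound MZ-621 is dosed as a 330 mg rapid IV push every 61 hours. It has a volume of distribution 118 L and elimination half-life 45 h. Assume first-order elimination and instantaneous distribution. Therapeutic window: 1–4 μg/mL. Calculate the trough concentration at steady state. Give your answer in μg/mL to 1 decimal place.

1.8 μg/mL

k = ln2/t½ = ln2/45 ≈ 0.015403 h⁻¹; fraction remaining f = e^(−kτ) = e^(−0.015403×61) ≈ 0.3908.
At steady state, accumulation factor R = 1/(1 − e^(−kτ)) ≈ 1.6415.
Each bolus raises the concentration by D/Vd = 330/118 ≈ 2.797 μg/mL.
Steady-state peak Cmax,ss = C₀·R ≈ 2.797 × 1.6415 ≈ 4.591 μg/mL.
One interval later, Cmin,ss = Cmax,ss·e^(−kτ) ≈ 4.591 × 0.3908 ≈ 1.794 μg/mL.
Trough 1.8 μg/mL vs MEC 1 μg/mL: adequate.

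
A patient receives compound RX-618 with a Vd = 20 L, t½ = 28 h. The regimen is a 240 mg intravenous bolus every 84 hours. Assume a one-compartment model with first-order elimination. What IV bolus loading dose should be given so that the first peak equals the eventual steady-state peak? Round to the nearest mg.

f = (1/2)^(84/28) ≈ 0.125000; accumulation ratio R = 1/(1−f) ≈ 1.14286.
Loading dose to hit Cmax,ss on first dose: D_load = D_maint·R ≈ 240 × 1.14286 ≈ 274.29 mg.

274 mg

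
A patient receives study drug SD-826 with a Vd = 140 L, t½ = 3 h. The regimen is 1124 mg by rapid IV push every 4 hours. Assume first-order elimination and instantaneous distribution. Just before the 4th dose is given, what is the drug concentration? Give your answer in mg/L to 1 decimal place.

f = (1/2)^(τ/t½) = (1/2)^(4/3) ≈ 0.3969.
C₀ = D/Vd = 1124/140 ≈ 8.029 mg/L.
Before the 4th dose, 3 doses have been given. Superposition: Cmin = C₀·(f + f² + … + f^3).
≈ 8.029 × (0.3969 + 0.1575 + 0.0625) ≈ 8.029 × 0.6169 ≈ 4.953 mg/L.

5.0 mg/L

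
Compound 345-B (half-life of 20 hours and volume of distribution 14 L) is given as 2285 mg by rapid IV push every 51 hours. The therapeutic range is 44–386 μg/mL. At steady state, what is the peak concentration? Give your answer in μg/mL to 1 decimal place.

k = ln2/t½ = ln2/20 ≈ 0.034657 h⁻¹; fraction remaining f = e^(−kτ) = e^(−0.034657×51) ≈ 0.1708.
Accumulation ratio R = 1/(1 − f) ≈ 1/0.8292 ≈ 1.2060.
Single-dose peak C₀ = D/Vd = 2285/14 ≈ 163.214 μg/mL.
Steady-state peak Cmax,ss = C₀·R ≈ 163.214 × 1.2060 ≈ 196.836 μg/mL.
Peak 196.8 μg/mL vs MTC 386 μg/mL: below toxic threshold.

196.8 μg/mL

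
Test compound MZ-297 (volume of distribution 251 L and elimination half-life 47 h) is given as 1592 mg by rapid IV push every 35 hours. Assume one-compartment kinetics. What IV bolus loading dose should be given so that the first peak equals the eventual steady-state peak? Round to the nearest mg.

f = (1/2)^(35/47) ≈ 0.596800; accumulation ratio R = 1/(1−f) ≈ 2.48016.
Loading dose to hit Cmax,ss on first dose: D_load = D_maint·R ≈ 1592 × 2.48016 ≈ 3948.41 mg.

3948 mg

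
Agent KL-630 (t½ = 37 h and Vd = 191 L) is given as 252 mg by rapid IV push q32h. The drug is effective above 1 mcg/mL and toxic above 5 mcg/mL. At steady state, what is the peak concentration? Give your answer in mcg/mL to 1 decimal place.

2.9 mcg/mL

Over one 32-h interval, 32/37 ≈ 0.86486 half-lives elapse, leaving f ≈ 0.5491 of each dose.
At steady state, accumulation factor R = 1/(1 − e^(−kτ)) ≈ 2.2178.
Each bolus raises the concentration by D/Vd = 252/191 ≈ 1.319 mcg/mL.
Cmax,ss = C₀/(1 − f) ≈ 1.319/0.4509 ≈ 2.925 mcg/mL.
Peak 2.9 mcg/mL vs MTC 5 mcg/mL: below toxic threshold.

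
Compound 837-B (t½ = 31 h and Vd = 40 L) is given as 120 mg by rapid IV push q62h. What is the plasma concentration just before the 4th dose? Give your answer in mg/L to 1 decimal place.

1.0 mg/L

f = (1/2)^(τ/t½) = (1/2)^(62/31) ≈ 0.2500.
C₀ = D/Vd = 120/40 ≈ 3.000 mg/L.
Before the 4th dose, 3 doses have been given. Superposition: Cmin = C₀·(f + f² + … + f^3).
≈ 3.000 × (0.2500 + 0.0625 + 0.0156) ≈ 3.000 × 0.3281 ≈ 0.984 mg/L.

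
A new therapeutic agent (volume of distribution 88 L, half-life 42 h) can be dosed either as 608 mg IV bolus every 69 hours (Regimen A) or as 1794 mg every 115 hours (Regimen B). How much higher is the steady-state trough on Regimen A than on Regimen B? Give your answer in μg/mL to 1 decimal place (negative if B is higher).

-0.3 μg/mL

Regimen A: f = (1/2)^(69/42) ≈ 0.3202; Cmin,ss = (608/88)·f/(1−f) ≈ 3.254 μg/mL.
Regimen B: f = (1/2)^(115/42) ≈ 0.1499; Cmin,ss = (1794/88)·f/(1−f) ≈ 3.595 μg/mL.
Difference ≈ 3.254 − 3.595 ≈ -0.341 μg/mL.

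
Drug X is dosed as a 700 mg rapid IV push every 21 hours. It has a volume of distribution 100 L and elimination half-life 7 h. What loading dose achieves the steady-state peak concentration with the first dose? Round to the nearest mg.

f = (1/2)^(21/7) ≈ 0.125000; accumulation ratio R = 1/(1−f) ≈ 1.14286.
Loading dose to hit Cmax,ss on first dose: D_load = D_maint·R ≈ 700 × 1.14286 ≈ 800.00 mg.

800 mg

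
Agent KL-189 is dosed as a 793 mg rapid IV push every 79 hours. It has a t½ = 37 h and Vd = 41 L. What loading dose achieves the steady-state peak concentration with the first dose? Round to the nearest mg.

f = (1/2)^(79/37) ≈ 0.227646; accumulation ratio R = 1/(1−f) ≈ 1.29474.
Loading dose to hit Cmax,ss on first dose: D_load = D_maint·R ≈ 793 × 1.29474 ≈ 1026.73 mg.

1027 mg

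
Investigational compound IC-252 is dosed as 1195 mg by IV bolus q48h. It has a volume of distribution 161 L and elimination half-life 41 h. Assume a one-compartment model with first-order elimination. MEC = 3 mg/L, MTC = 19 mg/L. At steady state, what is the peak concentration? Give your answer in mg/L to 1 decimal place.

Over one 48-h interval, 48/41 ≈ 1.1707 half-lives elapse, leaving f ≈ 0.4442 of each dose.
Accumulation ratio R = 1/(1 − f) ≈ 1/0.5558 ≈ 1.7992.
Single-dose peak C₀ = D/Vd = 1195/161 ≈ 7.422 mg/L.
Cmax,ss = C₀/(1 − f) ≈ 7.422/0.5558 ≈ 13.354 mg/L.
Peak 13.4 mg/L vs MTC 19 mg/L: below toxic threshold.

13.4 mg/L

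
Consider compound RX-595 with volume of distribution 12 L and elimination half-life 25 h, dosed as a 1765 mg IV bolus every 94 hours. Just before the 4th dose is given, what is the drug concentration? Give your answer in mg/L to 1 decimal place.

11.7 mg/L

f = (1/2)^(τ/t½) = (1/2)^(94/25) ≈ 0.0738.
C₀ = D/Vd = 1765/12 ≈ 147.083 mg/L.
Before the 4th dose, 3 doses have been given. Superposition: Cmin = C₀·(f + f² + … + f^3).
≈ 147.083 × (0.0738 + 0.0054 + 0.0004) ≈ 147.083 × 0.0796 ≈ 11.708 mg/L.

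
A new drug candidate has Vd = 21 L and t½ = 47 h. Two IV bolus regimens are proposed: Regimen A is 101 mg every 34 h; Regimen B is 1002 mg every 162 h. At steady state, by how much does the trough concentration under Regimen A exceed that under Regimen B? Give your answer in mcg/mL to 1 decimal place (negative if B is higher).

Regimen A: f = (1/2)^(34/47) ≈ 0.6057; Cmin,ss = (101/21)·f/(1−f) ≈ 7.388 mcg/mL.
Regimen B: f = (1/2)^(162/47) ≈ 0.0917; Cmin,ss = (1002/21)·f/(1−f) ≈ 4.817 mcg/mL.
Difference ≈ 7.388 − 4.817 ≈ 2.571 mcg/mL.

2.6 mcg/mL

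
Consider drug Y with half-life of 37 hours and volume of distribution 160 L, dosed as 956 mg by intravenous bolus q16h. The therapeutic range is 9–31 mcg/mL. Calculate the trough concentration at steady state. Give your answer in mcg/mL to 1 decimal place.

k = ln2/t½ = ln2/37 ≈ 0.018734 h⁻¹; fraction remaining f = e^(−kτ) = e^(−0.018734×16) ≈ 0.7410.
Single-dose peak C₀ = D/Vd = 956/160 ≈ 5.975 mcg/mL.
Steady-state trough Cmin,ss = C₀·f/(1−f) ≈ 5.975 × 0.7410/0.2590 ≈ 17.094 mcg/mL.
Trough 17.1 mcg/mL vs MEC 9 mcg/mL: adequate.

17.1 mcg/mL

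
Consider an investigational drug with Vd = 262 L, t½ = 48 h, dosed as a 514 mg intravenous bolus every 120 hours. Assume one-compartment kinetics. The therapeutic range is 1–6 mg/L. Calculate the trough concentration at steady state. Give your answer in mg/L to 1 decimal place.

τ/t½ = 120/48 ≈ 2.5, so fraction remaining f = (1/2)^(120/48) ≈ 0.1768.
Accumulation ratio R = 1/(1 − f) ≈ 1/0.8232 ≈ 1.2148.
Each bolus raises the concentration by D/Vd = 514/262 ≈ 1.962 mg/L.
Steady-state peak Cmax,ss = C₀·R ≈ 1.962 × 1.2148 ≈ 2.383 mg/L.
One interval later, Cmin,ss = Cmax,ss·e^(−kτ) ≈ 2.383 × 0.1768 ≈ 0.421 mg/L.
Trough 0.4 mg/L vs MEC 1 mg/L: subtherapeutic.

0.4 mg/L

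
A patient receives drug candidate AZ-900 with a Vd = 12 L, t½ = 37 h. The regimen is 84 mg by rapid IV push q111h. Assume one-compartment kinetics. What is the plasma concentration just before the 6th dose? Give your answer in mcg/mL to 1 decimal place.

1.0 mcg/mL

f = (1/2)^(τ/t½) = (1/2)^(111/37) ≈ 0.1250.
C₀ = D/Vd = 84/12 ≈ 7.000 mcg/mL.
Before the 6th dose, 5 doses have been given. Superposition: Cmin = C₀·(f + f² + … + f^5).
≈ 7.000 × (0.1250 + 0.0156 + 0.0020 + 0.0002 + 0.0000) ≈ 7.000 × 0.1428 ≈ 1.000 mcg/mL.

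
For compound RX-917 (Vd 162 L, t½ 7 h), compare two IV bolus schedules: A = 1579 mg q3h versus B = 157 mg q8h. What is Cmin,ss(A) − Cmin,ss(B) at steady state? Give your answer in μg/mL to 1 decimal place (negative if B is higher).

27.4 μg/mL

Regimen A: f = (1/2)^(3/7) ≈ 0.7430; Cmin,ss = (1579/162)·f/(1−f) ≈ 28.179 μg/mL.
Regimen B: f = (1/2)^(8/7) ≈ 0.4529; Cmin,ss = (157/162)·f/(1−f) ≈ 0.802 μg/mL.
Difference ≈ 28.179 − 0.802 ≈ 27.377 μg/mL.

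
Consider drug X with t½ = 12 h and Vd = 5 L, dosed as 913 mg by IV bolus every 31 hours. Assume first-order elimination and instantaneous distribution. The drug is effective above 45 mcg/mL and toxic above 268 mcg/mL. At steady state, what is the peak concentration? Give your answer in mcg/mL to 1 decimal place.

219.2 mcg/mL

τ/t½ = 31/12 ≈ 2.5833, so fraction remaining f = (1/2)^(31/12) ≈ 0.1669.
At steady state, accumulation factor R = 1/(1 − e^(−kτ)) ≈ 1.2003.
Each bolus raises the concentration by D/Vd = 913/5 ≈ 182.600 mcg/mL.
Cmax,ss = C₀/(1 − f) ≈ 182.600/0.8331 ≈ 219.181 mcg/mL.
Peak 219.2 mcg/mL vs MTC 268 mcg/mL: below toxic threshold.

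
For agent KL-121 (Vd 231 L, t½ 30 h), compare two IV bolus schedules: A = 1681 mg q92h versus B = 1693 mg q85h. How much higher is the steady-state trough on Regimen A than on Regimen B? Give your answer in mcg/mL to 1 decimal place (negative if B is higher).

Regimen A: f = (1/2)^(92/30) ≈ 0.1194; Cmin,ss = (1681/231)·f/(1−f) ≈ 0.987 mcg/mL.
Regimen B: f = (1/2)^(85/30) ≈ 0.1403; Cmin,ss = (1693/231)·f/(1−f) ≈ 1.196 mcg/mL.
Difference ≈ 0.987 − 1.196 ≈ -0.209 mcg/mL.

-0.2 mcg/mL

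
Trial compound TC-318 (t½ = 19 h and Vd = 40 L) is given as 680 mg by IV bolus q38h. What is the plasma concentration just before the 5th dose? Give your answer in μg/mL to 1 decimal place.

5.6 μg/mL

f = (1/2)^(τ/t½) = (1/2)^(38/19) ≈ 0.2500.
C₀ = D/Vd = 680/40 ≈ 17.000 μg/mL.
Before the 5th dose, 4 doses have been given. Superposition: Cmin = C₀·(f + f² + … + f^4).
≈ 17.000 × (0.2500 + 0.0625 + 0.0156 + 0.0039) ≈ 17.000 × 0.3320 ≈ 5.644 μg/mL.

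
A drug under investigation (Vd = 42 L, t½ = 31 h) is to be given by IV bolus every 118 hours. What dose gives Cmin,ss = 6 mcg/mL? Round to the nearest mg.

τ/t½ = 118/31 ≈ 3.8065, so f = (1/2)^(118/31) ≈ 0.071473.
Cmin,ss = (D/Vd)·f/(1−f), so D = Cmin,ss·Vd·(1−f)/f.
D = 6 × 42 × (1−f)/f ≈ 6 × 42 × 12.99130 ≈ 3273.81 mg.

3274 mg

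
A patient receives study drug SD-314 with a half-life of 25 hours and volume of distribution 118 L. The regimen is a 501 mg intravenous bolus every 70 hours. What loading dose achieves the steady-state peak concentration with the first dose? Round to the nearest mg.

f = (1/2)^(70/25) ≈ 0.143587; accumulation ratio R = 1/(1−f) ≈ 1.16766.
Loading dose to hit Cmax,ss on first dose: D_load = D_maint·R ≈ 501 × 1.16766 ≈ 585.00 mg.

585 mg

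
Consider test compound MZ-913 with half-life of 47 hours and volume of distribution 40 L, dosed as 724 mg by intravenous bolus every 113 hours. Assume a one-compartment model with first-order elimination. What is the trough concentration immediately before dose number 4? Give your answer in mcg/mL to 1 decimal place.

4.2 mcg/mL

f = (1/2)^(τ/t½) = (1/2)^(113/47) ≈ 0.1889.
C₀ = D/Vd = 724/40 ≈ 18.100 mcg/mL.
Before the 4th dose, 3 doses have been given. Superposition: Cmin = C₀·(f + f² + … + f^3).
≈ 18.100 × (0.1889 + 0.0357 + 0.0067) ≈ 18.100 × 0.2313 ≈ 4.187 mcg/mL.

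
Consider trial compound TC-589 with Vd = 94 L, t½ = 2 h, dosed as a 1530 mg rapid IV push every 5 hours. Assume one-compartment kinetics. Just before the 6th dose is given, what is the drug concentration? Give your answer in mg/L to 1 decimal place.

3.5 mg/L

f = (1/2)^(τ/t½) = (1/2)^(5/2) ≈ 0.1768.
C₀ = D/Vd = 1530/94 ≈ 16.277 mg/L.
Before the 6th dose, 5 doses have been given. Superposition: Cmin = C₀·(f + f² + … + f^5).
≈ 16.277 × (0.1768 + 0.0313 + 0.0055 + 0.0010 + 0.0002) ≈ 16.277 × 0.2148 ≈ 3.496 mg/L.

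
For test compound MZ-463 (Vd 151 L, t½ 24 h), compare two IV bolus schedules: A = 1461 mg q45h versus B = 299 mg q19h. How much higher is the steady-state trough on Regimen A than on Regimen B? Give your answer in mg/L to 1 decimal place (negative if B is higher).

0.9 mg/L

Regimen A: f = (1/2)^(45/24) ≈ 0.2726; Cmin,ss = (1461/151)·f/(1−f) ≈ 3.626 mg/L.
Regimen B: f = (1/2)^(19/24) ≈ 0.5777; Cmin,ss = (299/151)·f/(1−f) ≈ 2.709 mg/L.
Difference ≈ 3.626 − 2.709 ≈ 0.917 mg/L.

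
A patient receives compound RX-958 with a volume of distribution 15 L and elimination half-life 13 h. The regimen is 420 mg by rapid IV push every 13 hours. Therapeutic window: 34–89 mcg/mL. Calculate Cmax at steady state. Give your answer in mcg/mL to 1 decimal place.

τ = 13 h = 1 half-life, so f = (1/2)^1 = 0.5.
Accumulation ratio R = 1/(1 − f) = 1/0.5 = 2/1.
Single-dose peak C₀ = D/Vd = 420/15 = 28 mcg/mL.
Steady-state peak Cmax,ss = C₀·R = 28 × 2/1 ≈ 56.000 mcg/mL.
Peak 56.0 mcg/mL vs MTC 89 mcg/mL: below toxic threshold.

56.0 mcg/mL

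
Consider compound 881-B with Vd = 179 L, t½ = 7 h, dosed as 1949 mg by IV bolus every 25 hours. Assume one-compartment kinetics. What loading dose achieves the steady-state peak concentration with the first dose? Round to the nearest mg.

2128 mg

f = (1/2)^(25/7) ≈ 0.084119; accumulation ratio R = 1/(1−f) ≈ 1.09184.
Loading dose to hit Cmax,ss on first dose: D_load = D_maint·R ≈ 1949 × 1.09184 ≈ 2128.00 mg.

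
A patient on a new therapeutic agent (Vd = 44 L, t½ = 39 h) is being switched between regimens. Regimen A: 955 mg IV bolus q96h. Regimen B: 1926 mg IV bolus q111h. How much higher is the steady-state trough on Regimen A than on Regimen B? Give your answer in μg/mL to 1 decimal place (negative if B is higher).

Regimen A: f = (1/2)^(96/39) ≈ 0.1816; Cmin,ss = (955/44)·f/(1−f) ≈ 4.816 μg/mL.
Regimen B: f = (1/2)^(111/39) ≈ 0.1391; Cmin,ss = (1926/44)·f/(1−f) ≈ 7.073 μg/mL.
Difference ≈ 4.816 − 7.073 ≈ -2.257 μg/mL.

-2.3 μg/mL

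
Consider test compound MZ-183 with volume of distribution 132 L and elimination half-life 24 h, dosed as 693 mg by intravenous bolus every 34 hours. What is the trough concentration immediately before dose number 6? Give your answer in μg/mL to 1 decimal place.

f = (1/2)^(τ/t½) = (1/2)^(34/24) ≈ 0.3746.
C₀ = D/Vd = 693/132 ≈ 5.250 μg/mL.
Before the 6th dose, 5 doses have been given. Superposition: Cmin = C₀·(f + f² + … + f^5).
≈ 5.250 × (0.3746 + 0.1403 + 0.0526 + 0.0197 + 0.0074) ≈ 5.250 × 0.5946 ≈ 3.122 μg/mL.

3.1 μg/mL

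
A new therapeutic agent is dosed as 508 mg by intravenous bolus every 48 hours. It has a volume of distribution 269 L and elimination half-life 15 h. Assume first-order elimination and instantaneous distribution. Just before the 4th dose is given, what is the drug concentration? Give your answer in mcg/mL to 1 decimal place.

0.2 mcg/mL

f = (1/2)^(τ/t½) = (1/2)^(48/15) ≈ 0.1088.
C₀ = D/Vd = 508/269 ≈ 1.888 mcg/mL.
Before the 4th dose, 3 doses have been given. Superposition: Cmin = C₀·(f + f² + … + f^3).
≈ 1.888 × (0.1088 + 0.0118 + 0.0013) ≈ 1.888 × 0.1219 ≈ 0.230 mcg/mL.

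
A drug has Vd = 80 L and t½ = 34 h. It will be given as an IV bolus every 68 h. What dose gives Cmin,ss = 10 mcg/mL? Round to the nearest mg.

τ/t½ = 68/34 ≈ 2, so f = (1/2)^(68/34) ≈ 0.250000.
Cmin,ss = (D/Vd)·f/(1−f), so D = Cmin,ss·Vd·(1−f)/f.
D = 10 × 80 × (1−f)/f ≈ 10 × 80 × 3.00000 ≈ 2400.00 mg.

2400 mg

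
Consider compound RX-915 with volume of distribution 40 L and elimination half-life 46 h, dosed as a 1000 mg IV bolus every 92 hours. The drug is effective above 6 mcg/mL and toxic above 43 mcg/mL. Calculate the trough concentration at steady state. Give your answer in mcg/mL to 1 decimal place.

8.3 mcg/mL

The dosing interval is 2 half-lives, so f = 2^(−2) = 0.25.
Accumulation ratio R = 1/(1 − f) = 1/0.75 = 4/3.
Single-dose peak C₀ = D/Vd = 1000/40 = 25 mcg/mL.
Steady-state peak Cmax,ss = C₀·R = 25 × 4/3 ≈ 33.333 mcg/mL.
Steady-state trough Cmin,ss = Cmax,ss·f ≈ 33.333 × 0.25 ≈ 8.333 mcg/mL.
Trough 8.3 mcg/mL vs MEC 6 mcg/mL: adequate.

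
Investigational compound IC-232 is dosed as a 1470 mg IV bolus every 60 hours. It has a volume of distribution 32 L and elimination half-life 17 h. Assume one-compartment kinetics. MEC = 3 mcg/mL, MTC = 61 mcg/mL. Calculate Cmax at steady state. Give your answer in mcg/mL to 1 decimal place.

50.3 mcg/mL

k = ln2/t½ = ln2/17 ≈ 0.040773 h⁻¹; fraction remaining f = e^(−kτ) = e^(−0.040773×60) ≈ 0.0866.
At steady state, accumulation factor R = 1/(1 − e^(−kτ)) ≈ 1.0948.
Each bolus raises the concentration by D/Vd = 1470/32 ≈ 45.938 mcg/mL.
Steady-state peak Cmax,ss = C₀·R ≈ 45.938 × 1.0948 ≈ 50.293 mcg/mL.
Peak 50.3 mcg/mL vs MTC 61 mcg/mL: below toxic threshold.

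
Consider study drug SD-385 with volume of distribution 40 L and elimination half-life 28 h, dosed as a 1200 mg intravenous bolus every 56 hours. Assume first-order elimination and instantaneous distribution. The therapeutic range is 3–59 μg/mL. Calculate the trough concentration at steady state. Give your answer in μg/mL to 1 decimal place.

10.0 μg/mL

τ = 56 h = 2 half-lives, so f = (1/2)^2 = 0.25.
At steady state, R = 1/(1 − 0.25) = 4/3.
Single-dose peak C₀ = D/Vd = 1200/40 = 30 μg/mL.
Steady-state peak Cmax,ss = C₀·R = 30 × 4/3 ≈ 40.000 μg/mL.
Steady-state trough Cmin,ss = Cmax,ss·f ≈ 40.000 × 0.25 ≈ 10.000 μg/mL.
Trough 10.0 μg/mL vs MEC 3 μg/mL: adequate.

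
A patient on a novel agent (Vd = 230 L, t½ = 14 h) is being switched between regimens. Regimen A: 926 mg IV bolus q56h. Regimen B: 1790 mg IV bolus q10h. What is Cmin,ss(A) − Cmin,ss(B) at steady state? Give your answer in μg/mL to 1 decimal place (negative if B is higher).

Regimen A: f = (1/2)^(56/14) ≈ 0.0625; Cmin,ss = (926/230)·f/(1−f) ≈ 0.268 μg/mL.
Regimen B: f = (1/2)^(10/14) ≈ 0.6095; Cmin,ss = (1790/230)·f/(1−f) ≈ 12.147 μg/mL.
Difference ≈ 0.268 − 12.147 ≈ -11.879 μg/mL.

-11.9 μg/mL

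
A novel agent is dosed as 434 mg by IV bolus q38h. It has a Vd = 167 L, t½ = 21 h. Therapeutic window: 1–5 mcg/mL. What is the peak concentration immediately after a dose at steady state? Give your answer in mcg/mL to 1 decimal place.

k = ln2/t½ = ln2/21 ≈ 0.033007 h⁻¹; fraction remaining f = e^(−kτ) = e^(−0.033007×38) ≈ 0.2853.
Accumulation ratio R = 1/(1 − f) ≈ 1/0.7147 ≈ 1.3992.
Single-dose peak C₀ = D/Vd = 434/167 ≈ 2.599 mcg/mL.
Steady-state peak Cmax,ss = C₀·R ≈ 2.599 × 1.3992 ≈ 3.637 mcg/mL.
Peak 3.6 mcg/mL vs MTC 5 mcg/mL: below toxic threshold.

3.6 mcg/mL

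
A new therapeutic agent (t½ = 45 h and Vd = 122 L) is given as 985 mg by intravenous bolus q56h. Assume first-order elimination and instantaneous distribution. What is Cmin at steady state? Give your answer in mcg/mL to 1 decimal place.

5.9 mcg/mL

Over one 56-h interval, 56/45 ≈ 1.2444 half-lives elapse, leaving f ≈ 0.4221 of each dose.
Single-dose peak C₀ = D/Vd = 985/122 ≈ 8.074 mcg/mL.
Steady-state trough Cmin,ss = C₀·f/(1−f) ≈ 8.074 × 0.4221/0.5779 ≈ 5.897 mcg/mL.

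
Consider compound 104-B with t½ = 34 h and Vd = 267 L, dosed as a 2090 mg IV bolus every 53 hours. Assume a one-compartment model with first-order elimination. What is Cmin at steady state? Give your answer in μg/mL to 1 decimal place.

Over one 53-h interval, 53/34 ≈ 1.5588 half-lives elapse, leaving f ≈ 0.3394 of each dose.
Accumulation ratio R = 1/(1 − f) ≈ 1/0.6606 ≈ 1.5138.
Single-dose peak C₀ = D/Vd = 2090/267 ≈ 7.828 μg/mL.
Cmax,ss = C₀/(1 − f) ≈ 7.828/0.6606 ≈ 11.850 μg/mL.
Steady-state trough Cmin,ss = Cmax,ss·f ≈ 11.850 × 0.3394 ≈ 4.022 μg/mL.

4.0 μg/mL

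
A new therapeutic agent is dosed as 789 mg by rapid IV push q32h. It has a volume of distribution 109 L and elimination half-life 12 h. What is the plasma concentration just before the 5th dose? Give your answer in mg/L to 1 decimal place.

1.4 mg/L

f = (1/2)^(τ/t½) = (1/2)^(32/12) ≈ 0.1575.
C₀ = D/Vd = 789/109 ≈ 7.239 mg/L.
Before the 5th dose, 4 doses have been given. Superposition: Cmin = C₀·(f + f² + … + f^4).
≈ 7.239 × (0.1575 + 0.0248 + 0.0039 + 0.0006) ≈ 7.239 × 0.1868 ≈ 1.352 mg/L.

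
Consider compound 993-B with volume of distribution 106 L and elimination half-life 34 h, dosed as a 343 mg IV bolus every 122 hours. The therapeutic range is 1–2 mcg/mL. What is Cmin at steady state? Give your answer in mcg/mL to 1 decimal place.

k = ln2/t½ = ln2/34 ≈ 0.020387 h⁻¹; fraction remaining f = e^(−kτ) = e^(−0.020387×122) ≈ 0.0831.
Accumulation ratio R = 1/(1 − f) ≈ 1/0.9169 ≈ 1.0906.
Single-dose peak C₀ = D/Vd = 343/106 ≈ 3.236 mcg/mL.
Cmax,ss = C₀/(1 − f) ≈ 3.236/0.9169 ≈ 3.529 mcg/mL.
One interval later, Cmin,ss = Cmax,ss·e^(−kτ) ≈ 3.529 × 0.0831 ≈ 0.293 mcg/mL.
Trough 0.3 mcg/mL vs MEC 1 mcg/mL: subtherapeutic.

0.3 mcg/mL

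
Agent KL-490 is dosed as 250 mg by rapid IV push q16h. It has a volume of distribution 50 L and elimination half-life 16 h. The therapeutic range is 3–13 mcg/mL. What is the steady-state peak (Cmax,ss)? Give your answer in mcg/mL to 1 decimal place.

The dosing interval is 1 half-life, so f = 2^(−1) = 0.5.
At steady state, R = 1/(1 − 0.5) = 2/1.
Single-dose peak C₀ = D/Vd = 250/50 = 5 mcg/mL.
Steady-state peak Cmax,ss = C₀·R = 5 × 2/1 ≈ 10.000 mcg/mL.
Peak 10.0 mcg/mL vs MTC 13 mcg/mL: below toxic threshold.

10.0 mcg/mL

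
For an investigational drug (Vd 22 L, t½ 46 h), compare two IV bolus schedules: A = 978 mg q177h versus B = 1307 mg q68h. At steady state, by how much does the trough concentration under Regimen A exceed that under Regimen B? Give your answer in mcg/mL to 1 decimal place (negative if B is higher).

Regimen A: f = (1/2)^(177/46) ≈ 0.0695; Cmin,ss = (978/22)·f/(1−f) ≈ 3.320 mcg/mL.
Regimen B: f = (1/2)^(68/46) ≈ 0.3589; Cmin,ss = (1307/22)·f/(1−f) ≈ 33.258 mcg/mL.
Difference ≈ 3.320 − 33.258 ≈ -29.938 mcg/mL.

-29.9 mcg/mL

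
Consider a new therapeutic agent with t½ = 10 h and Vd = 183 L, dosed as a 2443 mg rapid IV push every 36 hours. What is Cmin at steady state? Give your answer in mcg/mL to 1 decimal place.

τ/t½ = 36/10 ≈ 3.6, so fraction remaining f = (1/2)^(36/10) ≈ 0.0825.
Each bolus raises the concentration by D/Vd = 2443/183 ≈ 13.350 mcg/mL.
Steady-state trough Cmin,ss = C₀·f/(1−f) ≈ 13.350 × 0.0825/0.9175 ≈ 1.200 mcg/mL.

1.2 mcg/mL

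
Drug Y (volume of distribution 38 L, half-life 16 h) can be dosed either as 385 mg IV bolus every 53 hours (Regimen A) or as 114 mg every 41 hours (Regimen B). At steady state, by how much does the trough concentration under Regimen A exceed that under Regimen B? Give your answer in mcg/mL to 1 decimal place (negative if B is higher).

0.5 mcg/mL

Regimen A: f = (1/2)^(53/16) ≈ 0.1007; Cmin,ss = (385/38)·f/(1−f) ≈ 1.134 mcg/mL.
Regimen B: f = (1/2)^(41/16) ≈ 0.1693; Cmin,ss = (114/38)·f/(1−f) ≈ 0.611 mcg/mL.
Difference ≈ 1.134 − 0.611 ≈ 0.523 mcg/mL.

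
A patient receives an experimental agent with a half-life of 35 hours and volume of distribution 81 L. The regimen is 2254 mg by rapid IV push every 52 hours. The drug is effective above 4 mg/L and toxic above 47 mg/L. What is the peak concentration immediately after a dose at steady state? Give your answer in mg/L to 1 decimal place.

τ/t½ = 52/35 ≈ 1.4857, so fraction remaining f = (1/2)^(52/35) ≈ 0.3571.
At steady state, accumulation factor R = 1/(1 − e^(−kτ)) ≈ 1.5555.
Single-dose peak C₀ = D/Vd = 2254/81 ≈ 27.827 mg/L.
Steady-state peak Cmax,ss = C₀·R ≈ 27.827 × 1.5555 ≈ 43.285 mg/L.
Peak 43.3 mg/L vs MTC 47 mg/L: below toxic threshold.

43.3 mg/L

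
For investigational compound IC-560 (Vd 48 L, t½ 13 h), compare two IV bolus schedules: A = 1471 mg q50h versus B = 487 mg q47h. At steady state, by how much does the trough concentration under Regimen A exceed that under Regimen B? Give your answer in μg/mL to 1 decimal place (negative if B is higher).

Regimen A: f = (1/2)^(50/13) ≈ 0.0695; Cmin,ss = (1471/48)·f/(1−f) ≈ 2.289 μg/mL.
Regimen B: f = (1/2)^(47/13) ≈ 0.0816; Cmin,ss = (487/48)·f/(1−f) ≈ 0.901 μg/mL.
Difference ≈ 2.289 − 0.901 ≈ 1.388 μg/mL.

1.4 μg/mL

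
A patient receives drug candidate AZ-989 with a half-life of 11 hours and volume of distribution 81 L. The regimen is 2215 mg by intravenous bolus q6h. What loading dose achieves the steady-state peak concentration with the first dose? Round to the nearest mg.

7036 mg

f = (1/2)^(6/11) ≈ 0.685175; accumulation ratio R = 1/(1−f) ≈ 3.17637.
Loading dose to hit Cmax,ss on first dose: D_load = D_maint·R ≈ 2215 × 3.17637 ≈ 7035.66 mg.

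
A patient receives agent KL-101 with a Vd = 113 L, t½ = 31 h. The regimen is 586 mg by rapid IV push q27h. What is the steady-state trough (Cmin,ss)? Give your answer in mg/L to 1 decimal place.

Over one 27-h interval, 27/31 ≈ 0.87097 half-lives elapse, leaving f ≈ 0.5468 of each dose.
At steady state, accumulation factor R = 1/(1 − e^(−kτ)) ≈ 2.2065.
Single-dose peak C₀ = D/Vd = 586/113 ≈ 5.186 mg/L.
Cmax,ss = C₀/(1 − f) ≈ 5.186/0.4532 ≈ 11.443 mg/L.
One interval later, Cmin,ss = Cmax,ss·e^(−kτ) ≈ 11.443 × 0.5468 ≈ 6.257 mg/L.

6.3 mg/L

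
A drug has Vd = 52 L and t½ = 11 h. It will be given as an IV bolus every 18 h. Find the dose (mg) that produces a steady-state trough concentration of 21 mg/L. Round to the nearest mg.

τ/t½ = 18/11 ≈ 1.6364, so f = (1/2)^(18/11) ≈ 0.321666.
Cmin,ss = (D/Vd)·f/(1−f), so D = Cmin,ss·Vd·(1−f)/f.
D = 21 × 52 × (1−f)/f ≈ 21 × 52 × 2.10881 ≈ 2302.82 mg.

2303 mg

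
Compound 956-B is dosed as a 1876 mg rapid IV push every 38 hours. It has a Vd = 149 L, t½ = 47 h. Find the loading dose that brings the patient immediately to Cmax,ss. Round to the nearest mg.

f = (1/2)^(38/47) ≈ 0.570971; accumulation ratio R = 1/(1−f) ≈ 2.33084.
Loading dose to hit Cmax,ss on first dose: D_load = D_maint·R ≈ 1876 × 2.33084 ≈ 4372.66 mg.

4373 mg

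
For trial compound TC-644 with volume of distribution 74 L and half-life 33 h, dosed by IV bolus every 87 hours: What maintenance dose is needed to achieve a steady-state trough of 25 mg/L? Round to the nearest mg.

τ/t½ = 87/33 ≈ 2.6364, so f = (1/2)^(87/33) ≈ 0.160833.
Cmin,ss = (D/Vd)·f/(1−f), so D = Cmin,ss·Vd·(1−f)/f.
D = 25 × 74 × (1−f)/f ≈ 25 × 74 × 5.21763 ≈ 9652.62 mg.

9653 mg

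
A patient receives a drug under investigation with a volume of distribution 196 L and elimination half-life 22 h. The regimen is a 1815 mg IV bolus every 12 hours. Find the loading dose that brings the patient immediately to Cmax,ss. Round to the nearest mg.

f = (1/2)^(12/22) ≈ 0.685175; accumulation ratio R = 1/(1−f) ≈ 3.17637.
Loading dose to hit Cmax,ss on first dose: D_load = D_maint·R ≈ 1815 × 3.17637 ≈ 5765.11 mg.

5765 mg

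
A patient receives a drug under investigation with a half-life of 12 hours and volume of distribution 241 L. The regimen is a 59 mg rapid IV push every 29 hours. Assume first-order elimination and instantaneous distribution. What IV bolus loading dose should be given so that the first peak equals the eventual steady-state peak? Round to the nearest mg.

f = (1/2)^(29/12) ≈ 0.187288; accumulation ratio R = 1/(1−f) ≈ 1.23045.
Loading dose to hit Cmax,ss on first dose: D_load = D_maint·R ≈ 59 × 1.23045 ≈ 72.60 mg.

73 mg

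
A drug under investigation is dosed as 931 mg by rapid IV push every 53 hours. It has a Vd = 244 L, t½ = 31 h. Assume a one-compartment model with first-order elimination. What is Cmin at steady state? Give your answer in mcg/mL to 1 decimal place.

τ/t½ = 53/31 ≈ 1.7097, so fraction remaining f = (1/2)^(53/31) ≈ 0.3057.
At steady state, accumulation factor R = 1/(1 − e^(−kτ)) ≈ 1.4403.
Single-dose peak C₀ = D/Vd = 931/244 ≈ 3.816 mcg/mL.
Steady-state peak Cmax,ss = C₀·R ≈ 3.816 × 1.4403 ≈ 5.496 mcg/mL.
One interval later, Cmin,ss = Cmax,ss·e^(−kτ) ≈ 5.496 × 0.3057 ≈ 1.680 mcg/mL.

1.7 mcg/mL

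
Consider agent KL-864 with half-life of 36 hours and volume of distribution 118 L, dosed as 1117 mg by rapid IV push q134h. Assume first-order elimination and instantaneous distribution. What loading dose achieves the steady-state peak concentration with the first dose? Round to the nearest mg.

f = (1/2)^(134/36) ≈ 0.075770; accumulation ratio R = 1/(1−f) ≈ 1.08198.
Loading dose to hit Cmax,ss on first dose: D_load = D_maint·R ≈ 1117 × 1.08198 ≈ 1208.57 mg.

1209 mg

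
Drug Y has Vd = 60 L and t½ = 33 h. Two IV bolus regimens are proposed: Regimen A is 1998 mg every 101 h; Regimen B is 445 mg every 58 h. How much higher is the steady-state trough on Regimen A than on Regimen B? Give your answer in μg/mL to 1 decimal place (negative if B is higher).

Regimen A: f = (1/2)^(101/33) ≈ 0.1199; Cmin,ss = (1998/60)·f/(1−f) ≈ 4.537 μg/mL.
Regimen B: f = (1/2)^(58/33) ≈ 0.2957; Cmin,ss = (445/60)·f/(1−f) ≈ 3.114 μg/mL.
Difference ≈ 4.537 − 3.114 ≈ 1.423 μg/mL.

1.4 μg/mL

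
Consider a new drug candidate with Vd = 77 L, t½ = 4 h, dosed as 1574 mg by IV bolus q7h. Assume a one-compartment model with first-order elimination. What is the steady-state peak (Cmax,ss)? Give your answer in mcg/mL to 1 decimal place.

k = ln2/t½ = ln2/4 ≈ 0.173287 h⁻¹; fraction remaining f = e^(−kτ) = e^(−0.173287×7) ≈ 0.2973.
Accumulation ratio R = 1/(1 − f) ≈ 1/0.7027 ≈ 1.4231.
Each bolus raises the concentration by D/Vd = 1574/77 ≈ 20.442 mcg/mL.
Steady-state peak Cmax,ss = C₀·R ≈ 20.442 × 1.4231 ≈ 29.091 mcg/mL.

29.1 mcg/mL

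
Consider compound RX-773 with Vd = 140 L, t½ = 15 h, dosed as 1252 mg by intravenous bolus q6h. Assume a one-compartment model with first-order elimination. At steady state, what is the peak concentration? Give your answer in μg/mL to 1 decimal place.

τ/t½ = 6/15 ≈ 0.4, so fraction remaining f = (1/2)^(6/15) ≈ 0.7579.
At steady state, accumulation factor R = 1/(1 − e^(−kτ)) ≈ 4.1305.
Each bolus raises the concentration by D/Vd = 1252/140 ≈ 8.943 μg/mL.
Cmax,ss = C₀/(1 − f) ≈ 8.943/0.2421 ≈ 36.939 μg/mL.

36.9 μg/mL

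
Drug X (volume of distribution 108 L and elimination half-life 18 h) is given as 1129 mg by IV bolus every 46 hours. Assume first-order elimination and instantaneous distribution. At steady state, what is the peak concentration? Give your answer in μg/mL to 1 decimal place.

Over one 46-h interval, 46/18 ≈ 2.5556 half-lives elapse, leaving f ≈ 0.1701 of each dose.
At steady state, accumulation factor R = 1/(1 − e^(−kτ)) ≈ 1.2050.
Single-dose peak C₀ = D/Vd = 1129/108 ≈ 10.454 μg/mL.
Steady-state peak Cmax,ss = C₀·R ≈ 10.454 × 1.2050 ≈ 12.597 μg/mL.

12.6 μg/mL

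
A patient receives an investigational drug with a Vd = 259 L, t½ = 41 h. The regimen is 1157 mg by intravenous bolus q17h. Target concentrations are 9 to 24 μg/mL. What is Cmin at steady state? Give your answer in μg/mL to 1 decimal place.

k = ln2/t½ = ln2/41 ≈ 0.016906 h⁻¹; fraction remaining f = e^(−kτ) = e^(−0.016906×17) ≈ 0.7502.
Single-dose peak C₀ = D/Vd = 1157/259 ≈ 4.467 μg/mL.
Steady-state trough Cmin,ss = C₀·f/(1−f) ≈ 4.467 × 0.7502/0.2498 ≈ 13.415 μg/mL.
Trough 13.4 μg/mL vs MEC 9 μg/mL: adequate.

13.4 μg/mL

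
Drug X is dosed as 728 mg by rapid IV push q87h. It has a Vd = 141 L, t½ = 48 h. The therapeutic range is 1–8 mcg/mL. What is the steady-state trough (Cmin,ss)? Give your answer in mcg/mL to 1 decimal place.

2.1 mcg/mL

τ/t½ = 87/48 ≈ 1.8125, so fraction remaining f = (1/2)^(87/48) ≈ 0.2847.
Accumulation ratio R = 1/(1 − f) ≈ 1/0.7153 ≈ 1.3980.
Single-dose peak C₀ = D/Vd = 728/141 ≈ 5.163 mcg/mL.
Steady-state peak Cmax,ss = C₀·R ≈ 5.163 × 1.3980 ≈ 7.218 mcg/mL.
One interval later, Cmin,ss = Cmax,ss·e^(−kτ) ≈ 7.218 × 0.2847 ≈ 2.055 mcg/mL.
Trough 2.1 mcg/mL vs MEC 1 mcg/mL: adequate.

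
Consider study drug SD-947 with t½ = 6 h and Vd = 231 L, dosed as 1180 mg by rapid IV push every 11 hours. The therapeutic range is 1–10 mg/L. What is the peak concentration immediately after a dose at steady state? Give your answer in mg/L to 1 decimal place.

Over one 11-h interval, 11/6 ≈ 1.8333 half-lives elapse, leaving f ≈ 0.2806 of each dose.
Accumulation ratio R = 1/(1 − f) ≈ 1/0.7194 ≈ 1.3900.
Single-dose peak C₀ = D/Vd = 1180/231 ≈ 5.108 mg/L.
Steady-state peak Cmax,ss = C₀·R ≈ 5.108 × 1.3900 ≈ 7.100 mg/L.
Peak 7.1 mg/L vs MTC 10 mg/L: below toxic threshold.

7.1 mg/L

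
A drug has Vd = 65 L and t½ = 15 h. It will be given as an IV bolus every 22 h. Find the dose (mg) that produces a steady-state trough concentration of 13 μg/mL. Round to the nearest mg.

τ/t½ = 22/15 ≈ 1.4667, so f = (1/2)^(22/15) ≈ 0.361817.
Cmin,ss = (D/Vd)·f/(1−f), so D = Cmin,ss·Vd·(1−f)/f.
D = 13 × 65 × (1−f)/f ≈ 13 × 65 × 1.76383 ≈ 1490.44 mg.

1490 mg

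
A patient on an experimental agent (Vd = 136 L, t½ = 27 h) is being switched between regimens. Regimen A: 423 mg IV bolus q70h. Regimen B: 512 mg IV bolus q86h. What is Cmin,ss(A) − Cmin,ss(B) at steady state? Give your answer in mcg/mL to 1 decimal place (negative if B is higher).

0.2 mcg/mL

Regimen A: f = (1/2)^(70/27) ≈ 0.1658; Cmin,ss = (423/136)·f/(1−f) ≈ 0.618 mcg/mL.
Regimen B: f = (1/2)^(86/27) ≈ 0.1099; Cmin,ss = (512/136)·f/(1−f) ≈ 0.465 mcg/mL.
Difference ≈ 0.618 − 0.465 ≈ 0.153 mcg/mL.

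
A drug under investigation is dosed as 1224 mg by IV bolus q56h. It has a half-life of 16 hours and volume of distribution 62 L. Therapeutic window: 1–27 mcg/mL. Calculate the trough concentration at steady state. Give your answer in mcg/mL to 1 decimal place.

1.9 mcg/mL

k = ln2/t½ = ln2/16 ≈ 0.043322 h⁻¹; fraction remaining f = e^(−kτ) = e^(−0.043322×56) ≈ 0.0884.
At steady state, accumulation factor R = 1/(1 − e^(−kτ)) ≈ 1.0970.
Single-dose peak C₀ = D/Vd = 1224/62 ≈ 19.742 mcg/mL.
Cmax,ss = C₀/(1 − f) ≈ 19.742/0.9116 ≈ 21.656 mcg/mL.
One interval later, Cmin,ss = Cmax,ss·e^(−kτ) ≈ 21.656 × 0.0884 ≈ 1.914 mcg/mL.
Trough 1.9 mcg/mL vs MEC 1 mcg/mL: adequate.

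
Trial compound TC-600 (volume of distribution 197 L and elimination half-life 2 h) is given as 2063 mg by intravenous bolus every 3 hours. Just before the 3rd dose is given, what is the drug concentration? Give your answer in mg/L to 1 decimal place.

f = (1/2)^(τ/t½) = (1/2)^(3/2) ≈ 0.3536.
C₀ = D/Vd = 2063/197 ≈ 10.472 mg/L.
Before the 3rd dose, 2 doses have been given. Superposition: Cmin = C₀·(f + f²).
≈ 10.472 × (0.3536 + 0.1250) ≈ 10.472 × 0.4786 ≈ 5.012 mg/L.

5.0 mg/L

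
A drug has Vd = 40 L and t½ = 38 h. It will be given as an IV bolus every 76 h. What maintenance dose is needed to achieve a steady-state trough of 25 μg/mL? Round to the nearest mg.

3000 mg

τ/t½ = 76/38 ≈ 2, so f = (1/2)^(76/38) ≈ 0.250000.
Cmin,ss = (D/Vd)·f/(1−f), so D = Cmin,ss·Vd·(1−f)/f.
D = 25 × 40 × (1−f)/f ≈ 25 × 40 × 3.00000 ≈ 3000.00 mg.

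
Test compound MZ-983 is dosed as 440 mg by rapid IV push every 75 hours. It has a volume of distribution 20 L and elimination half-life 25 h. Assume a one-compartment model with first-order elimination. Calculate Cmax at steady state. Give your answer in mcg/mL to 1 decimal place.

τ = 75 h = 3 half-lives, so f = (1/2)^3 = 0.125.
Accumulation ratio R = 1/(1 − f) = 1/0.875 = 8/7.
Single-dose peak C₀ = D/Vd = 440/20 = 22 mcg/mL.
Steady-state peak Cmax,ss = C₀·R = 22 × 8/7 ≈ 25.143 mcg/mL.

25.1 mcg/mL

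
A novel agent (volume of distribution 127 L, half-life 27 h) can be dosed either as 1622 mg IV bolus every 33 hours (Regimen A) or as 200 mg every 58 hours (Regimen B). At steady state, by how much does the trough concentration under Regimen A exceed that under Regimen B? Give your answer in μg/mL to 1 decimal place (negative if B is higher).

9.1 μg/mL

Regimen A: f = (1/2)^(33/27) ≈ 0.4286; Cmin,ss = (1622/127)·f/(1−f) ≈ 9.580 μg/mL.
Regimen B: f = (1/2)^(58/27) ≈ 0.2256; Cmin,ss = (200/127)·f/(1−f) ≈ 0.459 μg/mL.
Difference ≈ 9.580 − 0.459 ≈ 9.121 μg/mL.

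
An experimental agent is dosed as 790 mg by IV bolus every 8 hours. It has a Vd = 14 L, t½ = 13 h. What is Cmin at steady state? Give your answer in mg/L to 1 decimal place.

106.1 mg/L

τ/t½ = 8/13 ≈ 0.61538, so fraction remaining f = (1/2)^(8/13) ≈ 0.6528.
At steady state, accumulation factor R = 1/(1 − e^(−kτ)) ≈ 2.8802.
Each bolus raises the concentration by D/Vd = 790/14 ≈ 56.429 mg/L.
Cmax,ss = C₀/(1 − f) ≈ 56.429/0.3472 ≈ 162.526 mg/L.
One interval later, Cmin,ss = Cmax,ss·e^(−kτ) ≈ 162.526 × 0.6528 ≈ 106.097 mg/L.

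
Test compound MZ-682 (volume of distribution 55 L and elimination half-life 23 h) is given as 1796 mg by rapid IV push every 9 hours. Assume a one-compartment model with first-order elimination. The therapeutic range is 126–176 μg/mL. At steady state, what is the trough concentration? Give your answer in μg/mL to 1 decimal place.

τ/t½ = 9/23 ≈ 0.3913, so fraction remaining f = (1/2)^(9/23) ≈ 0.7624.
At steady state, accumulation factor R = 1/(1 − e^(−kτ)) ≈ 4.2088.
Single-dose peak C₀ = D/Vd = 1796/55 ≈ 32.655 μg/mL.
Cmax,ss = C₀/(1 − f) ≈ 32.655/0.2376 ≈ 137.437 μg/mL.
Steady-state trough Cmin,ss = Cmax,ss·f ≈ 137.437 × 0.7624 ≈ 104.782 μg/mL.
Trough 104.8 μg/mL vs MEC 126 μg/mL: subtherapeutic.

104.8 μg/mL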